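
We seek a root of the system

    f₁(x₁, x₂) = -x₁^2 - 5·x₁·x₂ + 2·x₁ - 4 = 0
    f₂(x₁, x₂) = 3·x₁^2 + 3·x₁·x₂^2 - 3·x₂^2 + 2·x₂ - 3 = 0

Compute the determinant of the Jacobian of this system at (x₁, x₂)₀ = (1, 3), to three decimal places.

J = [[-2·x₁ - 5·x₂ + 2, -5·x₁], [6·x₁ + 3·x₂^2, 6·x₁·x₂ - 6·x₂ + 2]].
At the point, J = [[-15.000, -5.000], [33.000, 2.000]].
det J = 135.000.

135.000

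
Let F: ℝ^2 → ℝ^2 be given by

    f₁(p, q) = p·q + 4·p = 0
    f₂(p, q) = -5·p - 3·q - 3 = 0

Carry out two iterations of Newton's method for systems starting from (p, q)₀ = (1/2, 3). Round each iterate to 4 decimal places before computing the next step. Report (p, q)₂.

At (1/2, 3): F = (3.5000, -14.5000).
Jacobian J = [[q + 4, p], [-5, -3]].
At the point, J = [[7.0000, 0.5000], [-5.0000, -3.0000]] (det J = -18.5000).
Solving J·Δ = −F gives Δ = (-0.1757, -4.5405).
Then the next iterate is (p, q)₁ = (0.3243, -1.5405).
Round to (0.3243, -1.5405) and repeat: F = (0.797616, 0.0000), J = [[2.4595, 0.3243], [-5.0000, -3.0000]].
Δ = (-0.4156, 0.6927), so (p, q)₂ = (-0.0913, -0.8478).

(-0.0913, -0.8478)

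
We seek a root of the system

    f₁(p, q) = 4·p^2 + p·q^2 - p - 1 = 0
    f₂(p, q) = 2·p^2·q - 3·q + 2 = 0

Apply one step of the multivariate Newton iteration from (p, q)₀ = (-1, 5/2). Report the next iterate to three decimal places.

At (-1, 5/2): F = (-2.250, -0.500).
Jacobian J = [[8·p + q^2 - 1, 2·p·q], [4·p·q, 2·p^2 - 3]].
At the point, J = [[-2.750, -5.000], [-10.000, -1.000]] (det J = -47.250).
Solving J·Δ = −F gives Δ = (-0.005, -0.447).
Then the next iterate is (p, q)₁ = (-1.005, 2.053).

(-1.005, 2.053)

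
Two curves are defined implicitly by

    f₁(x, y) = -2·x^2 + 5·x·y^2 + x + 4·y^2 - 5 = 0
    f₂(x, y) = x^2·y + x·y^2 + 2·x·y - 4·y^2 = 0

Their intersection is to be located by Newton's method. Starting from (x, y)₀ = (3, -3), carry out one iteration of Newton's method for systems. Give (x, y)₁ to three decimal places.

At (3, -3): F = (151.000, -54.000).
Jacobian J = [[-4·x + 5·y^2 + 1, 10·x·y + 8·y], [2·x·y + y^2 + 2·y, x^2 + 2·x·y + 2·x - 8·y]].
At the point, J = [[34.000, -114.000], [-15.000, 21.000]] (det J = -996.000).
Solving J·Δ = −F gives Δ = (-2.997, 0.431).
Then the next iterate is (x, y)₁ = (0.003, -2.569).

(0.003, -2.569)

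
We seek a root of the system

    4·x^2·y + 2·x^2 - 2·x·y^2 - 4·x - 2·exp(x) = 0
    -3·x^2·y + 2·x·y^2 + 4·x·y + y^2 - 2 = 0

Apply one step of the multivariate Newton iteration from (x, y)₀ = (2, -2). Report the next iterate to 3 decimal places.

(0.503, -2.414)

At (2, -2): F = (-62.77811, 26.000).
Jacobian J = [[8·x·y + 4·x - 2·y^2 - 2·exp(x) - 4, 4·x^2 - 4·x·y], [-6·x·y + 2·y^2 + 4·y, -3·x^2 + 4·x·y + 4·x + 2·y]].
At the point, J = [[-50.77811, 32.000], [24.000, -24.000]] (det J = 450.67469).
Solving J·Δ = −F gives Δ = (-1.497, -0.414).
Then the next iterate is (x, y)₁ = (0.503, -2.414).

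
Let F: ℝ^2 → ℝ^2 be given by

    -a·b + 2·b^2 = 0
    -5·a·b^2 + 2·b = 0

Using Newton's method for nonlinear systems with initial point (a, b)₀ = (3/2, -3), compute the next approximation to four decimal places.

At (3/2, -3): F = (22.5000, -73.5000).
Jacobian J = [[-b, -a + 4·b], [-5·b^2, -10·a·b + 2]].
At the point, J = [[3.0000, -13.5000], [-45.0000, 47.0000]] (det J = -466.5000).
Solving J·Δ = −F gives Δ = (0.1399, 1.6977).
Then the next iterate is (a, b)₁ = (1.6399, -1.3023).

(1.6399, -1.3023)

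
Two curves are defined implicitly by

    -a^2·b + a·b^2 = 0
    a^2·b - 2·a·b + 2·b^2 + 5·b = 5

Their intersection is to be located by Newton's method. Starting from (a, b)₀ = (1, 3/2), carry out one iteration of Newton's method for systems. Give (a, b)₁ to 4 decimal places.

At (1, 3/2): F = (0.7500, 5.5000).
Jacobian J = [[-2·a·b + b^2, -a^2 + 2·a·b], [2·a·b - 2·b, a^2 - 2·a + 4·b + 5]].
At the point, J = [[-0.7500, 2.0000], [0.0000, 10.0000]] (det J = -7.5000).
Solving J·Δ = −F gives Δ = (-0.4667, -0.5500).
Then the next iterate is (a, b)₁ = (0.5333, 0.9500).

(0.5333, 0.9500)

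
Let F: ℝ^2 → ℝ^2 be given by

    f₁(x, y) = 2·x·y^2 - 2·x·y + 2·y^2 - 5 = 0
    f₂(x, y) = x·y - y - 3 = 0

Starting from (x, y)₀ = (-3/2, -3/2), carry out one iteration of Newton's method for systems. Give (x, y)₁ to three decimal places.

(1.051, -2.731)

At (-3/2, -3/2): F = (-11.750, 0.750).
Jacobian J = [[2·y^2 - 2·y, 4·x·y - 2·x + 4·y], [y, x - 1]].
At the point, J = [[7.500, 6.000], [-1.500, -2.500]] (det J = -9.750).
Solving J·Δ = −F gives Δ = (2.551, -1.231).
Then the next iterate is (x, y)₁ = (1.051, -2.731).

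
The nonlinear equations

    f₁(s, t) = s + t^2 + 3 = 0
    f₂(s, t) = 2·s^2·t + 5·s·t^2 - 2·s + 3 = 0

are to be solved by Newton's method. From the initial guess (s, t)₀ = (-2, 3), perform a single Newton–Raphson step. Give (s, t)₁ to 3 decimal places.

(-3.000, 1.500)

At (-2, 3): F = (10.000, -59.000).
Jacobian J = [[1, 2·t], [4·s·t + 5·t^2 - 2, 2·s^2 + 10·s·t]].
At the point, J = [[1.000, 6.000], [19.000, -52.000]] (det J = -166.000).
Solving J·Δ = −F gives Δ = (-1.000, -1.500).
Then the next iterate is (s, t)₁ = (-3.000, 1.500).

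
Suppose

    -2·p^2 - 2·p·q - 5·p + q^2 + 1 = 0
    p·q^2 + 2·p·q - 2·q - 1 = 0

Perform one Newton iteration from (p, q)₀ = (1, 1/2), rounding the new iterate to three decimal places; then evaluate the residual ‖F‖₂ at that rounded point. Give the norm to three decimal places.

6.510

At (1, 1/2): F = (-6.750, -0.750).
Jacobian J = [[-4·p - 2·q - 5, -2·p + 2·q], [q^2 + 2·q, 2·p·q + 2·p - 2]].
At the point, J = [[-10.000, -1.000], [1.250, 1.000]] (det J = -8.750).
Solving J·Δ = −F gives Δ = (-0.857, 1.821).
Then the next iterate is (p, q)₁ = (0.143, 2.321).
Re-evaluating at (0.143, 2.321): F = (4.96734, -4.20785), so ‖F‖₂ = 6.510.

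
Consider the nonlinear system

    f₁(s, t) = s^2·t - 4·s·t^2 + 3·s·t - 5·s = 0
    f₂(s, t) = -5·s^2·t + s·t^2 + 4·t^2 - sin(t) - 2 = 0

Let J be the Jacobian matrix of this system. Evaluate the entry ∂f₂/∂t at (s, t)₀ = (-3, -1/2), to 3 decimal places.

-46.878

∂f₂/∂t = -5·s^2 + 2·s·t + 8·t - cos(t).
At (-3, -1/2) this is -46.878.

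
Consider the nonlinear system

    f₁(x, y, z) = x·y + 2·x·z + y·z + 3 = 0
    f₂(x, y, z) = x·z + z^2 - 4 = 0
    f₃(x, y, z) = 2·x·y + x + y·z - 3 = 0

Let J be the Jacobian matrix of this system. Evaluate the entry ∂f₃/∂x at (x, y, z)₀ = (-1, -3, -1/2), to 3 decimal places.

-5.000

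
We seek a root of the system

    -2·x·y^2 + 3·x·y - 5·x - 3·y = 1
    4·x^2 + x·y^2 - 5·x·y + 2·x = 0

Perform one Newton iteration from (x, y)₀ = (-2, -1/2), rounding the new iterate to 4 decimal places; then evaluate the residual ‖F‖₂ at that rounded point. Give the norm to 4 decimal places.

3.5971

At (-2, -1/2): F = (14.5000, 6.5000).
Jacobian J = [[-2·y^2 + 3·y - 5, -4·x·y + 3·x - 3], [8·x + y^2 - 5·y + 2, 2·x·y - 5·x]].
At the point, J = [[-7.0000, -13.0000], [-11.2500, 12.0000]] (det J = -230.2500).
Solving J·Δ = −F gives Δ = (1.1227, 0.5109).
Then the next iterate is (x, y)₁ = (-0.8773, 0.0109).
Re-evaluating at (-0.8773, 0.0109): F = (3.325321, 1.371730), so ‖F‖₂ = 3.5971.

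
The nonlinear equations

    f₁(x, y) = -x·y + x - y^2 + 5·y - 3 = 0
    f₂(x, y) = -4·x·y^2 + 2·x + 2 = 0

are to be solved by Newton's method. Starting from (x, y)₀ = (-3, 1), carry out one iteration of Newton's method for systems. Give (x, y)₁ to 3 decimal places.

(-1.000, 0.833)

At (-3, 1): F = (1.000, 8.000).
Jacobian J = [[-y + 1, -x - 2·y + 5], [-4·y^2 + 2, -8·x·y]].
At the point, J = [[0.000, 6.000], [-2.000, 24.000]] (det J = 12.000).
Solving J·Δ = −F gives Δ = (2.000, -0.167).
Then the next iterate is (x, y)₁ = (-1.000, 0.833).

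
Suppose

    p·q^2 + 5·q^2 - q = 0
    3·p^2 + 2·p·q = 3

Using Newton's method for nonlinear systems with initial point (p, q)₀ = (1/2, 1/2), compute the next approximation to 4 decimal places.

At (1/2, 1/2): F = (0.8750, -1.7500).
Jacobian J = [[q^2, 2·p·q + 10·q - 1], [6·p + 2·q, 2·p]].
At the point, J = [[0.2500, 4.5000], [4.0000, 1.0000]] (det J = -17.7500).
Solving J·Δ = −F gives Δ = (0.4930, -0.2218).
Then the next iterate is (p, q)₁ = (0.9930, 0.2782).

(0.9930, 0.2782)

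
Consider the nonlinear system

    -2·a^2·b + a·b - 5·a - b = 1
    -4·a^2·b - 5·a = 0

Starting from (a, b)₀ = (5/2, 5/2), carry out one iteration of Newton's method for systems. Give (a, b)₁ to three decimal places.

At (5/2, 5/2): F = (-41.000, -75.000).
Jacobian J = [[-4·a·b + b - 5, -2·a^2 + a - 1], [-8·a·b - 5, -4·a^2]].
At the point, J = [[-27.500, -11.000], [-55.000, -25.000]] (det J = 82.500).
Solving J·Δ = −F gives Δ = (-2.424, 2.333).
Then the next iterate is (a, b)₁ = (0.076, 4.833).

(0.076, 4.833)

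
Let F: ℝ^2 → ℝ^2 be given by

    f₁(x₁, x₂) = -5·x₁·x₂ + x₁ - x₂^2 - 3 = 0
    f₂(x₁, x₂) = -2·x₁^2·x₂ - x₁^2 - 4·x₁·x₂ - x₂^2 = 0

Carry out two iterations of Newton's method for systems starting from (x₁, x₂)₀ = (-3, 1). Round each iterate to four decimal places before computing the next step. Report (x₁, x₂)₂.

(-1.3490, 0.7054)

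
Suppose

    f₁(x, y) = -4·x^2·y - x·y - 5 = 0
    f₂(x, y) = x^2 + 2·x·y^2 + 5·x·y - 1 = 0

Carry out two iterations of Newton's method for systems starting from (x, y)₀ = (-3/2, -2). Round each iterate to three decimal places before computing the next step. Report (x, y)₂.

(-0.854, -2.429)

At (-3/2, -2): F = (10.000, 4.250).
Jacobian J = [[-8·x·y - y, -4·x^2 - x], [2·x + 2·y^2 + 5·y, 4·x·y + 5·x]].
At the point, J = [[-22.000, -7.500], [-5.000, 4.500]] (det J = -136.500).
Solving J·Δ = −F gives Δ = (0.563, -0.319).
Then the next iterate is (x, y)₁ = (-0.937, -2.319).
Round to (-0.937, -2.319) and repeat: F = (0.97114, 0.66456), J = [[-15.06422, -2.57488], [-2.71348, 4.00661]].
Δ = (0.083, -0.110), so (x, y)₂ = (-0.854, -2.429).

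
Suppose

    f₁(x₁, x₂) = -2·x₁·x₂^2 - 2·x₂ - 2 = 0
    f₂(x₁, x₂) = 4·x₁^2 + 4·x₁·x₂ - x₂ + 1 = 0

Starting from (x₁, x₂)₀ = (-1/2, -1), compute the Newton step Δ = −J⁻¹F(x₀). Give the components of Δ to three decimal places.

(0.654, -0.077)

At (-1/2, -1): F = (1.000, 5.000).
Jacobian J = [[-2·x₂^2, -4·x₁·x₂ - 2], [8·x₁ + 4·x₂, 4·x₁ - 1]].
At the point, J = [[-2.000, -4.000], [-8.000, -3.000]] (det J = -26.000).
Solving J·Δ = −F gives Δ = (0.654, -0.077).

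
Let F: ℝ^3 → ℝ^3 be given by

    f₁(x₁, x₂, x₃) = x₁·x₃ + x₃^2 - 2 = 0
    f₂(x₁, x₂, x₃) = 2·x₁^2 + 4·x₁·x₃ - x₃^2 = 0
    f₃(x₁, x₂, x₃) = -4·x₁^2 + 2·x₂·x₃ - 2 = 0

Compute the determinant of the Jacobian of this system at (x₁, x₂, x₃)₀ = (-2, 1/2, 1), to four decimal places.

20.0000

J = [[x₃, 0, x₁ + 2·x₃], [4·x₁ + 4·x₃, 0, 4·x₁ - 2·x₃], [-8·x₁, 2·x₃, 2·x₂]].
At the point, J = [[1.0000, 0.0000, 0.0000], [-4.0000, 0.0000, -10.0000], [16.0000, 2.0000, 1.0000]].
det J = 20.0000.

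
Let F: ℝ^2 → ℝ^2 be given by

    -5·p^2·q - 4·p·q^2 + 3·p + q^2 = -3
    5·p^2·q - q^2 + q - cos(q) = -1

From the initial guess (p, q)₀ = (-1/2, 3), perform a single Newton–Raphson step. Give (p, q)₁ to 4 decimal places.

At (-1/2, 3): F = (24.7500, -0.260008).
Jacobian J = [[-10·p·q - 4·q^2 + 3, -5·p^2 - 8·p·q + 2·q], [10·p·q, 5·p^2 - 2·q + sin(q) + 1]].
At the point, J = [[-18.0000, 16.7500], [-15.0000, -3.608880]] (det J = 316.209840).
Solving J·Δ = −F gives Δ = (0.2687, -1.1889).
Then the next iterate is (p, q)₁ = (-0.2313, 1.8111).

(-0.2313, 1.8111)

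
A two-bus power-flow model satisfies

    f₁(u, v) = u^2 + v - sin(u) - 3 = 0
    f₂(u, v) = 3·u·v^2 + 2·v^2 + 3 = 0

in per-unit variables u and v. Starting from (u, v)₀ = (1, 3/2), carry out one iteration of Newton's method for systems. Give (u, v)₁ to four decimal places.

(3.2695, -0.4713)

At (1, 3/2): F = (-1.341471, 14.2500).
Jacobian J = [[2·u - cos(u), 1], [3·v^2, 6·u·v + 4·v]].
At the point, J = [[1.459698, 1.0000], [6.7500, 15.0000]] (det J = 15.145465).
Solving J·Δ = −F gives Δ = (2.2695, -1.9713).
Then the next iterate is (u, v)₁ = (3.2695, -0.4713).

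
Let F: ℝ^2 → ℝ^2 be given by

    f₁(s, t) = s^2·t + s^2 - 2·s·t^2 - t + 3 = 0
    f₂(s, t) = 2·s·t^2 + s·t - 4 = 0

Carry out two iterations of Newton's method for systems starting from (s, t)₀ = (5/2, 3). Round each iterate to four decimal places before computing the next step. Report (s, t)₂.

(1.0302, 1.6140)

At (5/2, 3): F = (-20.0000, 48.5000).
Jacobian J = [[2·s·t + 2·s - 2·t^2, s^2 - 4·s·t - 1], [2·t^2 + t, 4·s·t + s]].
At the point, J = [[2.0000, -24.7500], [21.0000, 32.5000]] (det J = 584.7500).
Solving J·Δ = −F gives Δ = (-0.9412, -0.8841).
Then the next iterate is (s, t)₁ = (1.5588, 2.1159).
Round to (1.5588, 2.1159) and repeat: F = (-5.502305, 13.255862), J = [[0.760064, -11.763202], [11.069966, 14.751860]].
Δ = (-0.5286, -0.5019), so (s, t)₂ = (1.0302, 1.6140).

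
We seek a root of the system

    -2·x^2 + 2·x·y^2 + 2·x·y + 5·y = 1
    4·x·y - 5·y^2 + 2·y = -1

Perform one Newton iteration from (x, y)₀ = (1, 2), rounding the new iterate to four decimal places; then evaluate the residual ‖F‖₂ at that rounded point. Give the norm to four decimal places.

At (1, 2): F = (19.0000, -7.0000).
Jacobian J = [[-4·x + 2·y^2 + 2·y, 4·x·y + 2·x + 5], [4·y, 4·x - 10·y + 2]].
At the point, J = [[8.0000, 15.0000], [8.0000, -14.0000]] (det J = -232.0000).
Solving J·Δ = −F gives Δ = (-0.6940, -0.8966).
Then the next iterate is (x, y)₁ = (0.3060, 1.1034).
Re-evaluating at (0.3060, 1.1034): F = (5.750114, -1.530096), so ‖F‖₂ = 5.9502.

5.9502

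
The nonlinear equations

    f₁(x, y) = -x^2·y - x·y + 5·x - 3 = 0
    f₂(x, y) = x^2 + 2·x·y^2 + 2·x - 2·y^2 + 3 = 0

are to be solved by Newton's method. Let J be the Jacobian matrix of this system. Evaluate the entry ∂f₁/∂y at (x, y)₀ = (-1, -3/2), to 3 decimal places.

∂f₁/∂y = -x^2 - x.
At (-1, -3/2) this is 0.000.

0.000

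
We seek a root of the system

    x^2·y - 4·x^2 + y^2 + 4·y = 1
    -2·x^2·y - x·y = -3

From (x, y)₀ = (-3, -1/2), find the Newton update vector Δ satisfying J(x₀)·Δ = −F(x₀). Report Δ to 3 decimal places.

(1.542, 0.135)

At (-3, -1/2): F = (-43.250, 10.500).
Jacobian J = [[2·x·y - 8·x, x^2 + 2·y + 4], [-4·x·y - y, -2·x^2 - x]].
At the point, J = [[27.000, 12.000], [-5.500, -15.000]] (det J = -339.000).
Solving J·Δ = −F gives Δ = (1.542, 0.135).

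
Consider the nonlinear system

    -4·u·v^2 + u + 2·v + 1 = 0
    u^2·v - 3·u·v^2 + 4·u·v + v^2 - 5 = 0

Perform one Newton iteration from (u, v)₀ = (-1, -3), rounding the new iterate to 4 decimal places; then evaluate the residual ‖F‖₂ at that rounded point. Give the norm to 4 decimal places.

At (-1, -3): F = (30.0000, 40.0000).
Jacobian J = [[-4·v^2 + 1, -8·u·v + 2], [2·u·v - 3·v^2 + 4·v, u^2 - 6·u·v + 4·u + 2·v]].
At the point, J = [[-35.0000, -22.0000], [-33.0000, -27.0000]] (det J = 219.0000).
Solving J·Δ = −F gives Δ = (-0.3196, 1.8721).
Then the next iterate is (u, v)₁ = (-1.3196, -1.1279).
Re-evaluating at (-1.3196, -1.1279): F = (4.139561, 5.297824), so ‖F‖₂ = 6.7233.

6.7233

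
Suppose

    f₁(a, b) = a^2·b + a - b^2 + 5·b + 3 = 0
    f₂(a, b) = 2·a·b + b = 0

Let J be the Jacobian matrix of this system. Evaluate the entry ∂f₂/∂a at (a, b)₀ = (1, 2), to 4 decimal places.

4.0000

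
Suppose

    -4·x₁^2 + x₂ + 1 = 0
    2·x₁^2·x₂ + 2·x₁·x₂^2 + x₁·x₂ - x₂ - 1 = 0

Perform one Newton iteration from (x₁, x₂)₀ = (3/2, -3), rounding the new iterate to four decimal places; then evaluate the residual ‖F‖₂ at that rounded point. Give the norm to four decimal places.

At (3/2, -3): F = (-11.0000, 11.0000).
Jacobian J = [[-8·x₁, 1], [4·x₁·x₂ + 2·x₂^2 + x₂, 2·x₁^2 + 4·x₁·x₂ + x₁ - 1]].
At the point, J = [[-12.0000, 1.0000], [-3.0000, -13.0000]] (det J = 159.0000).
Solving J·Δ = −F gives Δ = (-0.8302, 1.0377).
Then the next iterate is (x₁, x₂)₁ = (0.6698, -1.9623).
Re-evaluating at (0.6698, -1.9623): F = (-2.756828, 3.045542), so ‖F‖₂ = 4.1080.

4.1080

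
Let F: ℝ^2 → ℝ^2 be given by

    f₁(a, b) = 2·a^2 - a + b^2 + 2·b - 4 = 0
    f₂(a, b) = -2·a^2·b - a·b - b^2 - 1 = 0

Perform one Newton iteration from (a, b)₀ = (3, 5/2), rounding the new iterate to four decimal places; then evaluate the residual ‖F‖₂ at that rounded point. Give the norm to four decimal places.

At (3, 5/2): F = (22.2500, -59.7500).
Jacobian J = [[4·a - 1, 2·b + 2], [-4·a·b - b, -2·a^2 - a - 2·b]].
At the point, J = [[11.0000, 7.0000], [-32.5000, -26.0000]] (det J = -58.5000).
Solving J·Δ = −F gives Δ = (-2.7393, 1.1261).
Then the next iterate is (a, b)₁ = (0.2607, 3.6261).
Re-evaluating at (0.2607, 3.6261): F = (16.276030, -15.586818), so ‖F‖₂ = 22.5357.

22.5357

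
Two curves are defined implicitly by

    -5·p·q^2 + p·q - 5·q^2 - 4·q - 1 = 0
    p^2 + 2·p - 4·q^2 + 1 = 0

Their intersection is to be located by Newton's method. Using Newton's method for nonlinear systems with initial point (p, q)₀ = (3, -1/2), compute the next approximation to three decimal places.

At (3, -1/2): F = (-5.500, 15.000).
Jacobian J = [[-5·q^2 + q, -10·p·q + p - 10·q - 4], [2·p + 2, -8·q]].
At the point, J = [[-1.750, 19.000], [8.000, 4.000]] (det J = -159.000).
Solving J·Δ = −F gives Δ = (-1.931, 0.112).
Then the next iterate is (p, q)₁ = (1.069, -0.388).

(1.069, -0.388)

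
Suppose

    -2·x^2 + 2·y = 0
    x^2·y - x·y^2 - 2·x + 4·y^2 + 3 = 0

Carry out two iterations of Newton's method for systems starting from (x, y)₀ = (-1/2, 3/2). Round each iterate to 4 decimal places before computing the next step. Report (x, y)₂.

(0.0338, -0.4500)

At (-1/2, 3/2): F = (2.5000, 14.5000).
Jacobian J = [[-4·x, 2], [2·x·y - y^2 - 2, x^2 - 2·x·y + 8·y]].
At the point, J = [[2.0000, 2.0000], [-5.7500, 13.7500]] (det J = 39.0000).
Solving J·Δ = −F gives Δ = (-0.1378, -1.1122).
Then the next iterate is (x, y)₁ = (-0.6378, 0.3878).
Round to (-0.6378, 0.3878) and repeat: F = (-0.037978, 5.130826), J = [[2.5512, 2.0000], [-2.645067, 4.003867]].
Δ = (0.6716, -0.8378), so (x, y)₂ = (0.0338, -0.4500).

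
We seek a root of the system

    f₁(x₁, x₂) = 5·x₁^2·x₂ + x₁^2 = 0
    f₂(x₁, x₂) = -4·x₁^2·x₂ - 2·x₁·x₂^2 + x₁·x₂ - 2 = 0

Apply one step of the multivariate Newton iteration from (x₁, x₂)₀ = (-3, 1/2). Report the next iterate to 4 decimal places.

At (-3, 1/2): F = (31.5000, -20.0000).
Jacobian J = [[10·x₁·x₂ + 2·x₁, 5·x₁^2], [-8·x₁·x₂ - 2·x₂^2 + x₂, -4·x₁^2 - 4·x₁·x₂ + x₁]].
At the point, J = [[-21.0000, 45.0000], [12.0000, -33.0000]] (det J = 153.0000).
Solving J·Δ = −F gives Δ = (0.9118, -0.2745).
Then the next iterate is (x₁, x₂)₁ = (-2.0882, 0.2255).

(-2.0882, 0.2255)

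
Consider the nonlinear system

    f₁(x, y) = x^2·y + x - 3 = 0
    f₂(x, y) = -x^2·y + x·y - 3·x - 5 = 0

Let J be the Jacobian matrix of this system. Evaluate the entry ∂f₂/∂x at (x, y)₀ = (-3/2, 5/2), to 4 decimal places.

7.0000

∂f₂/∂x = -2·x·y + y - 3.
At (-3/2, 5/2) this is 7.0000.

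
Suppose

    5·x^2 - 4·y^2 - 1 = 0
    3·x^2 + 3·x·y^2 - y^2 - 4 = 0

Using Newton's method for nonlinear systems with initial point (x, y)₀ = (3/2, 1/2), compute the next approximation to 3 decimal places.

(0.988, 0.891)

At (3/2, 1/2): F = (9.250, 3.625).
Jacobian J = [[10·x, -8·y], [6·x + 3·y^2, 6·x·y - 2·y]].
At the point, J = [[15.000, -4.000], [9.750, 3.500]] (det J = 91.500).
Solving J·Δ = −F gives Δ = (-0.512, 0.391).
Then the next iterate is (x, y)₁ = (0.988, 0.891).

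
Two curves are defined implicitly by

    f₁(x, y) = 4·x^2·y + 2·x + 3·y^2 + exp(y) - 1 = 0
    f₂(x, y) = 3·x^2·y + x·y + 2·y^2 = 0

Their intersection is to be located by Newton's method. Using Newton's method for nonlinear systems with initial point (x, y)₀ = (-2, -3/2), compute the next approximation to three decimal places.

(-2.808, 4.457)

At (-2, -3/2): F = (-22.02687, -10.500).
Jacobian J = [[8·x·y + 2, 4·x^2 + 6·y + exp(y)], [6·x·y + y, 3·x^2 + x + 4·y]].
At the point, J = [[26.000, 7.22313], [16.500, 4.000]] (det J = -15.18165).
Solving J·Δ = −F gives Δ = (-0.808, 5.957).
Then the next iterate is (x, y)₁ = (-2.808, 4.457).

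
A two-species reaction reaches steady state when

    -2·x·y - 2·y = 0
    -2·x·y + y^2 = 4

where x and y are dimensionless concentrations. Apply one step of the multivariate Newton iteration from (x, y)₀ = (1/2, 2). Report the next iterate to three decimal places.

At (1/2, 2): F = (-6.000, -2.000).
Jacobian J = [[-2·y, -2·x - 2], [-2·y, -2·x + 2·y]].
At the point, J = [[-4.000, -3.000], [-4.000, 3.000]] (det J = -24.000).
Solving J·Δ = −F gives Δ = (-1.000, -0.667).
Then the next iterate is (x, y)₁ = (-0.500, 1.333).

(-0.500, 1.333)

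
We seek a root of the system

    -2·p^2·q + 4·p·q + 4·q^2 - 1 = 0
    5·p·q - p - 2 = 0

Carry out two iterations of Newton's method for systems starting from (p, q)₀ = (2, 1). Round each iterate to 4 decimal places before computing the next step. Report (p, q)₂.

At (2, 1): F = (3.0000, 6.0000).
Jacobian J = [[-4·p·q + 4·q, -2·p^2 + 4·p + 8·q], [5·q - 1, 5·p]].
At the point, J = [[-4.0000, 8.0000], [4.0000, 10.0000]] (det J = -72.0000).
Solving J·Δ = −F gives Δ = (-0.2500, -0.5000).
Then the next iterate is (p, q)₁ = (1.7500, 0.5000).
Round to (1.7500, 0.5000) and repeat: F = (0.4375, 0.6250), J = [[-1.5000, 4.8750], [1.5000, 8.7500]].
Δ = (0.0382, -0.0780), so (p, q)₂ = (1.7882, 0.4220).

(1.7882, 0.4220)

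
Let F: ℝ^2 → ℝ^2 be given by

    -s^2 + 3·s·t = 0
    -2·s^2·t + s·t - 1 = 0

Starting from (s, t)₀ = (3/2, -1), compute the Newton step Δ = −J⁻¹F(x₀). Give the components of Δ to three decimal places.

(2.500, 4.833)

At (3/2, -1): F = (-6.750, 2.000).
Jacobian J = [[-2·s + 3·t, 3·s], [-4·s·t + t, -2·s^2 + s]].
At the point, J = [[-6.000, 4.500], [5.000, -3.000]] (det J = -4.500).
Solving J·Δ = −F gives Δ = (2.500, 4.833).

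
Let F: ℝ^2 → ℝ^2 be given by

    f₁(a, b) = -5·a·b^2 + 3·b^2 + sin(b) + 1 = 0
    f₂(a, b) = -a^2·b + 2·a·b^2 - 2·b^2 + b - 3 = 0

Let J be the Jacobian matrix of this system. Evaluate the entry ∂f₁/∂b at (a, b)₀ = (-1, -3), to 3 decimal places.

∂f₁/∂b = -10·a·b + 6·b + cos(b).
At (-1, -3) this is -48.990.

-48.990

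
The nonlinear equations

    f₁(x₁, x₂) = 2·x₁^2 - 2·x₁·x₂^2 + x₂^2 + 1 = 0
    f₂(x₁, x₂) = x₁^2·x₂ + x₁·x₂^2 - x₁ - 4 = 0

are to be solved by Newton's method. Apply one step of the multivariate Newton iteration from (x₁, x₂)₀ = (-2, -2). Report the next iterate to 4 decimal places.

(-1.5714, -0.8929)

At (-2, -2): F = (29.0000, -18.0000).
Jacobian J = [[4·x₁ - 2·x₂^2, -4·x₁·x₂ + 2·x₂], [2·x₁·x₂ + x₂^2 - 1, x₁^2 + 2·x₁·x₂]].
At the point, J = [[-16.0000, -20.0000], [11.0000, 12.0000]] (det J = 28.0000).
Solving J·Δ = −F gives Δ = (0.4286, 1.1071).
Then the next iterate is (x₁, x₂)₁ = (-1.5714, -0.8929).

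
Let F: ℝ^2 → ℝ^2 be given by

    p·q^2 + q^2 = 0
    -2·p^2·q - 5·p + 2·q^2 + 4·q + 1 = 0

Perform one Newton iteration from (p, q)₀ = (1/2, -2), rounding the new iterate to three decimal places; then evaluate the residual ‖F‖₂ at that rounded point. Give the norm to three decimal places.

At (1/2, -2): F = (6.000, -0.500).
Jacobian J = [[q^2, 2·p·q + 2·q], [-4·p·q - 5, -2·p^2 + 4·q + 4]].
At the point, J = [[4.000, -6.000], [-1.000, -4.500]] (det J = -24.000).
Solving J·Δ = −F gives Δ = (-1.250, 0.167).
Then the next iterate is (p, q)₁ = (-0.750, -1.833).
Re-evaluating at (-0.750, -1.833): F = (0.83997, 6.19990), so ‖F‖₂ = 6.257.

6.257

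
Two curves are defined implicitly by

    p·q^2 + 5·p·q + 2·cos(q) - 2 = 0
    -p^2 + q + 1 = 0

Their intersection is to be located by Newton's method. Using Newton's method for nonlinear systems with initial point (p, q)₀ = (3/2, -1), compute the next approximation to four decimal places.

(1.0194, -0.1918)

At (3/2, -1): F = (-6.919395, -2.2500).
Jacobian J = [[q^2 + 5·q, 2·p·q + 5·p - 2·sin(q)], [-2·p, 1]].
At the point, J = [[-4.0000, 6.182942], [-3.0000, 1.0000]] (det J = 14.548826).
Solving J·Δ = −F gives Δ = (-0.4806, 0.8082).
Then the next iterate is (p, q)₁ = (1.0194, -0.1918).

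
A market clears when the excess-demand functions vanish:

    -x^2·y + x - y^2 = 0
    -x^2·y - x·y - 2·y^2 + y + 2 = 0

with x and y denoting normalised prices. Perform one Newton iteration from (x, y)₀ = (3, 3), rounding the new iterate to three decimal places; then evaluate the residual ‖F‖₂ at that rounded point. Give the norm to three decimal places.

At (3, 3): F = (-33.000, -49.000).
Jacobian J = [[-2·x·y + 1, -x^2 - 2·y], [-2·x·y - y, -x^2 - x - 4·y + 1]].
At the point, J = [[-17.000, -15.000], [-21.000, -23.000]] (det J = 76.000).
Solving J·Δ = −F gives Δ = (-0.316, -1.842).
Then the next iterate is (x, y)₁ = (2.684, 1.158).
Re-evaluating at (2.684, 1.158): F = (-6.99903, -10.97407), so ‖F‖₂ = 13.016.

13.016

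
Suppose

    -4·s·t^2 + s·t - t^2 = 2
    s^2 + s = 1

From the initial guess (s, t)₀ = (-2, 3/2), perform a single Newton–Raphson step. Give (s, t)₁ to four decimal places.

At (-2, 3/2): F = (10.7500, 1.0000).
Jacobian J = [[-4·t^2 + t, -8·s·t + s - 2·t], [2·s + 1, 0]].
At the point, J = [[-7.5000, 19.0000], [-3.0000, 0.0000]] (det J = 57.0000).
Solving J·Δ = −F gives Δ = (0.3333, -0.4342).
Then the next iterate is (s, t)₁ = (-1.6667, 1.0658).

(-1.6667, 1.0658)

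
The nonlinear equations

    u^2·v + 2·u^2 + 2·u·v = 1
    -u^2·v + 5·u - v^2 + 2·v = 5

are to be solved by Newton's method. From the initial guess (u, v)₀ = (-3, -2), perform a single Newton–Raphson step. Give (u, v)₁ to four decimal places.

At (-3, -2): F = (11.0000, -10.0000).
Jacobian J = [[2·u·v + 4·u + 2·v, u^2 + 2·u], [-2·u·v + 5, -u^2 - 2·v + 2]].
At the point, J = [[-4.0000, 3.0000], [-7.0000, -3.0000]] (det J = 33.0000).
Solving J·Δ = −F gives Δ = (0.0909, -3.5455).
Then the next iterate is (u, v)₁ = (-2.9091, -5.5455).

(-2.9091, -5.5455)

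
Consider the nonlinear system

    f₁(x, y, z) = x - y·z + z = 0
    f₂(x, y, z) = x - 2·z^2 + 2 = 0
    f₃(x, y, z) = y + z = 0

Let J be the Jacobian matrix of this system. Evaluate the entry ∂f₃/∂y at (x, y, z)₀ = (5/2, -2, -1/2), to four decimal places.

1.0000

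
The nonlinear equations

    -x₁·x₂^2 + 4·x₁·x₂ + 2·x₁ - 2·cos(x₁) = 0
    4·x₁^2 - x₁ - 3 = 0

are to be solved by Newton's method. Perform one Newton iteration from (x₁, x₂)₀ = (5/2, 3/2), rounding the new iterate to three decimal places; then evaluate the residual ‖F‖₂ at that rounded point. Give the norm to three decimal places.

15.962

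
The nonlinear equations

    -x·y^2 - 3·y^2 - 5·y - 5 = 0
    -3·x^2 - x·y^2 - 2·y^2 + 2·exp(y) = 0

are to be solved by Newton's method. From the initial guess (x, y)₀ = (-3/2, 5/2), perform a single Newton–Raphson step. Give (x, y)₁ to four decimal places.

At (-3/2, 5/2): F = (-26.8750, 14.489988).
Jacobian J = [[-y^2, -2·x·y - 6·y - 5], [-6·x - y^2, -2·x·y - 4·y + 2·exp(y)]].
At the point, J = [[-6.2500, -12.5000], [2.7500, 21.864988]] (det J = -102.281175).
Solving J·Δ = −F gives Δ = (-3.9743, -0.1628).
Then the next iterate is (x, y)₁ = (-5.4743, 2.3372).

(-5.4743, 2.3372)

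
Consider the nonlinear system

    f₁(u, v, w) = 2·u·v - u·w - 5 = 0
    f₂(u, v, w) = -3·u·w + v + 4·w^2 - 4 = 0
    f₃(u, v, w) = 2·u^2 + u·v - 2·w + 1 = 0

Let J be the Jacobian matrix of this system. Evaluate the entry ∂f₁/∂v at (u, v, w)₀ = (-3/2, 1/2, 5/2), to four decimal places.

∂f₁/∂v = 2·u.
At (-3/2, 1/2, 5/2) this is -3.0000.

-3.0000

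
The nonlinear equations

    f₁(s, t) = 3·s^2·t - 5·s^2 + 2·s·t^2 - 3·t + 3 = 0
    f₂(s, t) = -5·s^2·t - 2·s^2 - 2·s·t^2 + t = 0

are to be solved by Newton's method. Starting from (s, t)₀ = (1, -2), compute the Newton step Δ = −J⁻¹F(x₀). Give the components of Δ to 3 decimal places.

At (1, -2): F = (6.000, -2.000).
Jacobian J = [[6·s·t - 10·s + 2·t^2, 3·s^2 + 4·s·t - 3], [-10·s·t - 4·s - 2·t^2, -5·s^2 - 4·s·t + 1]].
At the point, J = [[-14.000, -8.000], [8.000, 4.000]] (det J = 8.000).
Solving J·Δ = −F gives Δ = (-1.000, 2.500).

(-1.000, 2.500)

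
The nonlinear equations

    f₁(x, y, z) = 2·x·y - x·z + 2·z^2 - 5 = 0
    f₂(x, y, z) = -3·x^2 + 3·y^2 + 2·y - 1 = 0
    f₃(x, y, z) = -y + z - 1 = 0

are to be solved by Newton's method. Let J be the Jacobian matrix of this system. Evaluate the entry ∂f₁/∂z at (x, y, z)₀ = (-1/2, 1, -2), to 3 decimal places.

∂f₁/∂z = -x + 4·z.
At (-1/2, 1, -2) this is -7.500.

-7.500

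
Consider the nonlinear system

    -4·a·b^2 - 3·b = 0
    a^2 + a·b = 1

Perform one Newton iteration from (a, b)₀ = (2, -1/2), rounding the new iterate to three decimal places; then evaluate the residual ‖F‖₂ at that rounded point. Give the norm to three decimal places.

At (2, -1/2): F = (-0.500, 2.000).
Jacobian J = [[-4·b^2, -8·a·b - 3], [2·a + b, a]].
At the point, J = [[-1.000, 5.000], [3.500, 2.000]] (det J = -19.500).
Solving J·Δ = −F gives Δ = (-0.564, -0.013).
Then the next iterate is (a, b)₁ = (1.436, -0.513).
Re-evaluating at (1.436, -0.513): F = (0.02736, 0.32543), so ‖F‖₂ = 0.327.

0.327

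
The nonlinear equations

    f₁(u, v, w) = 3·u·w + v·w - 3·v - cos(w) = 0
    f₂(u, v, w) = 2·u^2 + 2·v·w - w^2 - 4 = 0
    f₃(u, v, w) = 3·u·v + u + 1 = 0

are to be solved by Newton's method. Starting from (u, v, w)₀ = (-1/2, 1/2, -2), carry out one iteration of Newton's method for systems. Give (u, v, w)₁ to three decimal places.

(-0.592, 0.180, -0.393)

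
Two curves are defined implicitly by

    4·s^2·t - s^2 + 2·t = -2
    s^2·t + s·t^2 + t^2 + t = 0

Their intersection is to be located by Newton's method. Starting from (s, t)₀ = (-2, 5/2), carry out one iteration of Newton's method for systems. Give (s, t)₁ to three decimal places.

(-0.333, 3.444)

At (-2, 5/2): F = (43.000, 6.250).
Jacobian J = [[8·s·t - 2·s, 4·s^2 + 2], [2·s·t + t^2, s^2 + 2·s·t + 2·t + 1]].
At the point, J = [[-36.000, 18.000], [-3.750, 0.000]] (det J = 67.500).
Solving J·Δ = −F gives Δ = (1.667, 0.944).
Then the next iterate is (s, t)₁ = (-0.333, 3.444).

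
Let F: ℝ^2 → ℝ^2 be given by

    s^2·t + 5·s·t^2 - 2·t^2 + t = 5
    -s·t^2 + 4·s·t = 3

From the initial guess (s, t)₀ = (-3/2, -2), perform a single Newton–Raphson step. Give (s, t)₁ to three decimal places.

At (-3/2, -2): F = (-49.500, 15.000).
Jacobian J = [[2·s·t + 5·t^2, s^2 + 10·s·t - 4·t + 1], [-t^2 + 4·t, -2·s·t + 4·s]].
At the point, J = [[26.000, 41.250], [-12.000, -12.000]] (det J = 183.000).
Solving J·Δ = −F gives Δ = (0.135, 1.115).
Then the next iterate is (s, t)₁ = (-1.365, -0.885).

(-1.365, -0.885)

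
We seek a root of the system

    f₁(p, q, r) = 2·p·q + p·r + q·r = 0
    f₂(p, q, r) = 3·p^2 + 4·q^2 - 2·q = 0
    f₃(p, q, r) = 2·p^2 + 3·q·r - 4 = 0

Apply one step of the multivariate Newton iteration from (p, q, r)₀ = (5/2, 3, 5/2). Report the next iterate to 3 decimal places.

(-5.851, 6.478, 5.436)

At (5/2, 3, 5/2): F = (28.750, 48.750, 31.000).
Jacobian J = [[2·q + r, 2·p + r, p + q], [6·p, 8·q - 2, 0], [4·p, 3·r, 3·q]].
At the point, J = [[8.500, 7.500, 5.500], [15.000, 22.000, 0.000], [10.000, 7.500, 9.000]] (det J = 79.250).
Solving J·Δ = −F gives Δ = (-8.351, 3.478, 2.936).
Then the next iterate is (p, q, r)₁ = (-5.851, 6.478, 5.436).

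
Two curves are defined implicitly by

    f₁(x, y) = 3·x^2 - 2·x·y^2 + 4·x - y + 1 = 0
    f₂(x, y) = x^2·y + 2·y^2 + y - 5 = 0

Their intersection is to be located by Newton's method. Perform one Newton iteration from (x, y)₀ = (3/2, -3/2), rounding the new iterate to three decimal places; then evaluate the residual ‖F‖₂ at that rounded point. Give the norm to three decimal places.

At (3/2, -3/2): F = (8.500, -5.375).
Jacobian J = [[6·x - 2·y^2 + 4, -4·x·y - 1], [2·x·y, x^2 + 4·y + 1]].
At the point, J = [[8.500, 8.000], [-4.500, -2.750]] (det J = 12.625).
Solving J·Δ = −F gives Δ = (-1.554, 0.589).
Then the next iterate is (x, y)₁ = (-0.054, -0.911).
Re-evaluating at (-0.054, -0.911): F = (1.79338, -4.25381), so ‖F‖₂ = 4.616.

4.616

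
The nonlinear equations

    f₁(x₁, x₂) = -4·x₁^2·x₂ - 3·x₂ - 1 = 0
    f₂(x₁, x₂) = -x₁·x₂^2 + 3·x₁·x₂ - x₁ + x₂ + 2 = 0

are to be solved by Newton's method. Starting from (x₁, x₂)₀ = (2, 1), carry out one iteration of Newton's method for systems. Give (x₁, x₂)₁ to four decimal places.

(3.2069, -1.0690)

At (2, 1): F = (-20.0000, 5.0000).
Jacobian J = [[-8·x₁·x₂, -4·x₁^2 - 3], [-x₂^2 + 3·x₂ - 1, -2·x₁·x₂ + 3·x₁ + 1]].
At the point, J = [[-16.0000, -19.0000], [1.0000, 3.0000]] (det J = -29.0000).
Solving J·Δ = −F gives Δ = (1.2069, -2.0690).
Then the next iterate is (x₁, x₂)₁ = (3.2069, -1.0690).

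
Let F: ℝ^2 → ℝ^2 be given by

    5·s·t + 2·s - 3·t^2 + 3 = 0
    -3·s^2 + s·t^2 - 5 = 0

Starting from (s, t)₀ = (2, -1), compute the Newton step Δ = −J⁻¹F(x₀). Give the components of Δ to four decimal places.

At (2, -1): F = (-6.0000, -15.0000).
Jacobian J = [[5·t + 2, 5·s - 6·t], [-6·s + t^2, 2·s·t]].
At the point, J = [[-3.0000, 16.0000], [-11.0000, -4.0000]] (det J = 188.0000).
Solving J·Δ = −F gives Δ = (-1.4043, 0.1117).

(-1.4043, 0.1117)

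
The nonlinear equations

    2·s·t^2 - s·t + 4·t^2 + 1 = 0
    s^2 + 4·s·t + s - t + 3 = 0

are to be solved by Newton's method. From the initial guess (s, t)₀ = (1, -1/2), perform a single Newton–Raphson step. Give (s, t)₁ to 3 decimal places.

At (1, -1/2): F = (3.000, 3.500).
Jacobian J = [[2·t^2 - t, 4·s·t - s + 8·t], [2·s + 4·t + 1, 4·s - 1]].
At the point, J = [[1.000, -7.000], [1.000, 3.000]] (det J = 10.000).
Solving J·Δ = −F gives Δ = (-3.350, -0.050).
Then the next iterate is (s, t)₁ = (-2.350, -0.550).

(-2.350, -0.550)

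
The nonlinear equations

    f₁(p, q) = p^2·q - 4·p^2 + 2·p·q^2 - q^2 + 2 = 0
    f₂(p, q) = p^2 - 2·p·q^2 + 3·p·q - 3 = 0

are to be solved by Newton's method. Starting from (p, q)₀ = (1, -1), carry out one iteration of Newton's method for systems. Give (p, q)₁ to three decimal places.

(0.644, -0.153)

At (1, -1): F = (-2.000, -7.000).
Jacobian J = [[2·p·q - 8·p + 2·q^2, p^2 + 4·p·q - 2·q], [2·p - 2·q^2 + 3·q, -4·p·q + 3·p]].
At the point, J = [[-8.000, -1.000], [-3.000, 7.000]] (det J = -59.000).
Solving J·Δ = −F gives Δ = (-0.356, 0.847).
Then the next iterate is (p, q)₁ = (0.644, -0.153).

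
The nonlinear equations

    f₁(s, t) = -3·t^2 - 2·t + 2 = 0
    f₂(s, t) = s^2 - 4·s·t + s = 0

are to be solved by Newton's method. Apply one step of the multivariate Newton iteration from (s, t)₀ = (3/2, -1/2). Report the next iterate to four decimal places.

At (3/2, -1/2): F = (2.2500, 6.7500).
Jacobian J = [[0, -6·t - 2], [2·s - 4·t + 1, -4·s]].
At the point, J = [[0.0000, 1.0000], [6.0000, -6.0000]] (det J = -6.0000).
Solving J·Δ = −F gives Δ = (-3.3750, -2.2500).
Then the next iterate is (s, t)₁ = (-1.8750, -2.7500).

(-1.8750, -2.7500)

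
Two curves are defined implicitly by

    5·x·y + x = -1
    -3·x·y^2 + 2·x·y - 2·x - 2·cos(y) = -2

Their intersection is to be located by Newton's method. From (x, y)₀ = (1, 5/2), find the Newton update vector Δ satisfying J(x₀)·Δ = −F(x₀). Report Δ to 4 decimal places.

At (1, 5/2): F = (14.5000, -12.147713).
Jacobian J = [[5·y + 1, 5·x], [-3·y^2 + 2·y - 2, -6·x·y + 2·x + 2·sin(y)]].
At the point, J = [[13.5000, 5.0000], [-15.7500, -11.803056]] (det J = -80.591252).
Solving J·Δ = −F gives Δ = (-1.3699, 0.7989).

(-1.3699, 0.7989)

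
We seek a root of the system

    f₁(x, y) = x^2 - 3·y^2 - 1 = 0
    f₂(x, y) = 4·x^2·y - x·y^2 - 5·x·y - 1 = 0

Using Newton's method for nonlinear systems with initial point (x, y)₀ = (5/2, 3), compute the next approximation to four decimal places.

(2.0179, 1.6577)

At (5/2, 3): F = (-21.7500, 14.0000).
Jacobian J = [[2·x, -6·y], [8·x·y - y^2 - 5·y, 4·x^2 - 2·x·y - 5·x]].
At the point, J = [[5.0000, -18.0000], [36.0000, -2.5000]] (det J = 635.5000).
Solving J·Δ = −F gives Δ = (-0.4821, -1.3423).
Then the next iterate is (x, y)₁ = (2.0179, 1.6577).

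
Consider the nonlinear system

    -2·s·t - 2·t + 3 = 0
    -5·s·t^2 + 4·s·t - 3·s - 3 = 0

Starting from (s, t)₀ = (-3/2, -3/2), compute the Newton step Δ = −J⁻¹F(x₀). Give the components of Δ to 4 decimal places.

(-1.0747, 1.7241)

At (-3/2, -3/2): F = (1.5000, 27.3750).
Jacobian J = [[-2·t, -2·s - 2], [-5·t^2 + 4·t - 3, -10·s·t + 4·s]].
At the point, J = [[3.0000, 1.0000], [-20.2500, -28.5000]] (det J = -65.2500).
Solving J·Δ = −F gives Δ = (-1.0747, 1.7241).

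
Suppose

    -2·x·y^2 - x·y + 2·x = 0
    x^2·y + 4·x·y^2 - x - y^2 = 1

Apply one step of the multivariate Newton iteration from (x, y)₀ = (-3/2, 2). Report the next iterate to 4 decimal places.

At (-3/2, 2): F = (12.0000, -23.0000).
Jacobian J = [[-2·y^2 - y + 2, -4·x·y - x], [2·x·y + 4·y^2 - 1, x^2 + 8·x·y - 2·y]].
At the point, J = [[-8.0000, 13.5000], [9.0000, -25.7500]] (det J = 84.5000).
Solving J·Δ = −F gives Δ = (-0.0178, -0.8994).
Then the next iterate is (x, y)₁ = (-1.5178, 1.1006).

(-1.5178, 1.1006)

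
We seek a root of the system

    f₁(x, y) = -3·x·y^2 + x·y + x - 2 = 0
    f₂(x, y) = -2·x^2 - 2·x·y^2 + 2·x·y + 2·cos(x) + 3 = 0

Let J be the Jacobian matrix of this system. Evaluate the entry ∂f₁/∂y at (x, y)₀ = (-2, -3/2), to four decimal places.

-20.0000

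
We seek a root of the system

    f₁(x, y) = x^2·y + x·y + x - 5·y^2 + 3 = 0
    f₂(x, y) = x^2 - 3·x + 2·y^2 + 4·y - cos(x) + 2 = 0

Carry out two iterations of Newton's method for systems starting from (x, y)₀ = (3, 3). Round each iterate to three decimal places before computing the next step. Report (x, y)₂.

At (3, 3): F = (-3.000, 32.98999).
Jacobian J = [[2·x·y + y + 1, x^2 + x - 10·y], [2·x + sin(x) - 3, 4·y + 4]].
At the point, J = [[22.000, -18.000], [3.14112, 16.000]] (det J = 408.54016).
Solving J·Δ = −F gives Δ = (-1.336, -1.800).
Then the next iterate is (x, y)₁ = (1.664, 1.200).
Round to (1.664, 1.200) and repeat: F = (2.78348, 7.54996), J = [[6.19360, -7.56710], [1.32366, 8.800]].
Δ = (-1.265, -0.668), so (x, y)₂ = (0.399, 0.532).

(0.399, 0.532)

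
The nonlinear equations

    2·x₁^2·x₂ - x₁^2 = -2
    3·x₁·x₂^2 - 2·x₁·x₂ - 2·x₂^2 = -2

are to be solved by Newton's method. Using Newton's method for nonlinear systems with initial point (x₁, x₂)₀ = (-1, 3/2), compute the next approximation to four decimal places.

(-0.1124, 1.2753)

At (-1, 3/2): F = (4.0000, -6.2500).
Jacobian J = [[4·x₁·x₂ - 2·x₁, 2·x₁^2], [3·x₂^2 - 2·x₂, 6·x₁·x₂ - 2·x₁ - 4·x₂]].
At the point, J = [[-4.0000, 2.0000], [3.7500, -13.0000]] (det J = 44.5000).
Solving J·Δ = −F gives Δ = (0.8876, -0.2247).
Then the next iterate is (x₁, x₂)₁ = (-0.1124, 1.2753).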